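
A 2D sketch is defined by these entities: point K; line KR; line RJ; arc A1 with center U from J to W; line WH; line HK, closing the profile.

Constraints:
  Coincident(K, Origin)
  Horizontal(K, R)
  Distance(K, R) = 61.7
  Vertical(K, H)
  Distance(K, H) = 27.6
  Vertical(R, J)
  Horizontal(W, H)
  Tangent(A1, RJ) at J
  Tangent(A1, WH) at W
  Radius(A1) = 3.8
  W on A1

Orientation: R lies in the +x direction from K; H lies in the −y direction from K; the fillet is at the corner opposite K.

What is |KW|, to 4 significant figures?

64.14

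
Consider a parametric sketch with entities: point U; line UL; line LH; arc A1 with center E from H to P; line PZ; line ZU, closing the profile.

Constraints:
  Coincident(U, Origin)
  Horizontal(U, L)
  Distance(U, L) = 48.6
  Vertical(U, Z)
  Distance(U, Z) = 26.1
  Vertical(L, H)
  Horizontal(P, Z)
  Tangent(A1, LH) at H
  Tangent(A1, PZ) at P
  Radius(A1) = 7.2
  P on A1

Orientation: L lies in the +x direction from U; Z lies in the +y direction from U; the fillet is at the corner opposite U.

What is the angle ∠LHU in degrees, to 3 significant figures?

68.7°

The virtual corner opposite U is at (48.6, 26.1). Since A1 is tangent to LH there, EH ⟂ LH and A1 meets PZ tangentially, so EP is at right angles to PZ, with radius 7.2, so the center E sits 7.2 in from both sides at E = (41.4, 18.9). That places the tangent points at H = (48.6, 18.9) on LH and P = (41.4, 26.1) on PZ. Then cos ∠LHU = HL·HU / (|HL||HU|), giving 68.7°.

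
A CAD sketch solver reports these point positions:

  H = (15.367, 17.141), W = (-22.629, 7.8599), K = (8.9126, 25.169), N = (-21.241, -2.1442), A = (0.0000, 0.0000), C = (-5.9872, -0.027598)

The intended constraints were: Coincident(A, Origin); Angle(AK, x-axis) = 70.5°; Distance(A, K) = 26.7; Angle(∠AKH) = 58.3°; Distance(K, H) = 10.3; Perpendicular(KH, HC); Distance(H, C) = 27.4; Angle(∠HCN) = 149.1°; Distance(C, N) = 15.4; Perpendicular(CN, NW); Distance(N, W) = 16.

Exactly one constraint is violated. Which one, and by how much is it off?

Distance(N, W) = 16 — off by 5.90.

A = (0.00, 0.00) ✓; AK at 70.50° ✓; |AK| = 26.70 ✓; ∠AKH = 58.30° ✓; |KH| = 10.30 ✓; ∠(KH, HC) = 90.00° ✓; |HC| = 27.40 ✓; ∠HCN = 149.1° ✓; |CN| = 15.40 ✓; ∠(CN, NW) = 90.00° ✓; |NW| = 10.10 ✗.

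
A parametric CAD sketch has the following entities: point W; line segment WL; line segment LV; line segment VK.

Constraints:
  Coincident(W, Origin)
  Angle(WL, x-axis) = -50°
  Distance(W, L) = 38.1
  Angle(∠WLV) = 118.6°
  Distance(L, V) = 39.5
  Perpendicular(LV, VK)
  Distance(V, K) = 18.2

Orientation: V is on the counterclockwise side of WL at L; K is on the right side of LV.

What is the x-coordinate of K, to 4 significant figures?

66.81

W is at the origin; WL runs at -50.0° with length 38.1, so L = 38.1·(cos -50.0°, sin -50.0°) = (24.49, -29.19). ∠WLV = 118.6°, so LV runs at -50.0° + (180° − 118.6°) = 11.40° from the x-axis; with |LV| = 39.5, V = L + 39.5·(cos 11.40°, sin 11.40°) = (63.21, -21.38). LV ⟂ VK; with |VK| = 18.2 on the right of LV, K = V + 18.2·(0.1977, -0.9803) = (66.81, -39.22). So K.x = 66.81.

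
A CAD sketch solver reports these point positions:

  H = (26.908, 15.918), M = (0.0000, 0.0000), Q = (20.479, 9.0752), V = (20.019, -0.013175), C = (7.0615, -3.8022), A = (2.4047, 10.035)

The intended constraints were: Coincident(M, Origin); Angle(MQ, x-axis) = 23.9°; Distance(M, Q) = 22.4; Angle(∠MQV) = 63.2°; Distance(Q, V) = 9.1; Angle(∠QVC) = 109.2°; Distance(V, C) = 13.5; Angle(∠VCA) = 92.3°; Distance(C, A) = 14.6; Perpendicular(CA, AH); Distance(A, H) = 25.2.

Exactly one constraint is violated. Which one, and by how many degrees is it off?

Perpendicular(CA, AH) — off by 5.10°.

M = (0.00, 0.00) ✓; MQ at 23.90° ✓; |MQ| = 22.40 ✓; ∠MQV = 63.20° ✓; |QV| = 9.100 ✓; ∠QVC = 109.2° ✓; |VC| = 13.50 ✓; ∠VCA = 92.30° ✓; |CA| = 14.60 ✓; ∠(CA, AH) = 95.10° ✗; |AH| = 25.20 ✓.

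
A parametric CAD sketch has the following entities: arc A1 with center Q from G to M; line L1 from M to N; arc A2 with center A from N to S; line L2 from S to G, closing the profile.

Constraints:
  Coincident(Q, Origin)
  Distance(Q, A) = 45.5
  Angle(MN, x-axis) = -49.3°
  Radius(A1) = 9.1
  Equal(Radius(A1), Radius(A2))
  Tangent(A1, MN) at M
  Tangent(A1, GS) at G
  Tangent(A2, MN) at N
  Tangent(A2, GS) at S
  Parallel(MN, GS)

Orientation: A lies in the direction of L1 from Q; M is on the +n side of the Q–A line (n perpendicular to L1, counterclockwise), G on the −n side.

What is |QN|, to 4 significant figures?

46.40

The slot axis is L1's direction at -49.3°, so u = (cos -49.3°, sin -49.3°) = (0.6521, -0.7581) and n = (−sin -49.3°, cos -49.3°) = (0.7581, 0.6521). Q is at the origin and A lies 45.5 along u from Q, so A = 45.5·u = (29.67, -34.50). Tangency of A1 to both parallel lines with radius 9.1 puts M and G at Q ± 9.1·n: M = (6.899, 5.934), G = (-6.899, -5.934). Equal radii place N and S the same way about A: N = A + 9.1·n = (36.57, -28.56), S = A − 9.1·n = (22.77, -40.43). Then |QN| = |N − Q| = 46.40.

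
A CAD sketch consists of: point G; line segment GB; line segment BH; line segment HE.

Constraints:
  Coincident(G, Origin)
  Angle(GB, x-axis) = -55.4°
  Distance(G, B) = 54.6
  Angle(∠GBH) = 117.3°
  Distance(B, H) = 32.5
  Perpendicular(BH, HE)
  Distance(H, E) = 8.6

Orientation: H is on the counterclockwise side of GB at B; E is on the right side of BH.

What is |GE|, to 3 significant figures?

81.1

∠GBH = 117.3°, so BH runs at -55.4° + (180° − 117.3°) = 7.30° from the x-axis; with |BH| = 32.5, H = B + 32.5·(cos 7.30°, sin 7.30°) = (63.2, -40.8). BH is perpendicular to HE; with |HE| = 8.6 on the right of BH, E = H + 8.6·(0.127, -0.992) = (64.3, -49.3). Then |GE| = |E − G| = 81.1.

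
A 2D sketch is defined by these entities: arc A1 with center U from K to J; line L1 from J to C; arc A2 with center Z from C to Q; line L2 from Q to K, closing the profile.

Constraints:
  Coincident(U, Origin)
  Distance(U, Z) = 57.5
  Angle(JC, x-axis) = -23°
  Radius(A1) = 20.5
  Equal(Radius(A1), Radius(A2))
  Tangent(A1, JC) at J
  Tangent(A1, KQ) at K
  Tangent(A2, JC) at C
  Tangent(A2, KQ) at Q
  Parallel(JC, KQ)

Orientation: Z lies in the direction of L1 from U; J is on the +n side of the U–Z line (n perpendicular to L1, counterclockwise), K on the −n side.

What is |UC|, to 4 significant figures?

61.05

The slot axis is L1's direction at -23.0°, so u = (cos -23.0°, sin -23.0°) = (0.9205, -0.3907) and n = (−sin -23.0°, cos -23.0°) = (0.3907, 0.9205). U is at the origin and Z lies 57.5 along u from U, so Z = 57.5·u = (52.93, -22.47). Tangency of A1 to both parallel lines with radius 20.5 puts J and K at U ± 20.5·n: J = (8.010, 18.87), K = (-8.010, -18.87). Equal radii place C and Q the same way about Z: C = Z + 20.5·n = (60.94, -3.597), Q = Z − 20.5·n = (44.92, -41.34). Then |UC| = |C − U| = 61.05.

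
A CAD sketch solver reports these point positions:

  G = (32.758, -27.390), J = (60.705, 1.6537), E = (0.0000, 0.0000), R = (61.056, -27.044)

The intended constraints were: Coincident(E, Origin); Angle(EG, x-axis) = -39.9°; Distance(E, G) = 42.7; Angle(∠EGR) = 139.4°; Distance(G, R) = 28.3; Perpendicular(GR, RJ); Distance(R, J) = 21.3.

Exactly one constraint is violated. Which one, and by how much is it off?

Distance(R, J) = 21.3 — off by 7.40.

E = (0.00, 0.00) ✓; EG at -39.90° ✓; |EG| = 42.70 ✓; ∠EGR = 139.4° ✓; |GR| = 28.30 ✓; ∠(GR, RJ) = 90.00° ✓; |RJ| = 28.70 ✗.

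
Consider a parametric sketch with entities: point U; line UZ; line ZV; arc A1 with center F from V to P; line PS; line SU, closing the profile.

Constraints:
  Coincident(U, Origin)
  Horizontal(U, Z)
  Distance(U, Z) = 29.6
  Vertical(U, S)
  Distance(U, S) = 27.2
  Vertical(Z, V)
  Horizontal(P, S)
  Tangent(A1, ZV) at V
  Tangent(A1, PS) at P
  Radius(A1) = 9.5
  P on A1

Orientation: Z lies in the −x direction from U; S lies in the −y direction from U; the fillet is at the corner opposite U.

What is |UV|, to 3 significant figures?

34.5

U is at the origin; U and Z share the same y with |UZ| = 29.6 and Z on the −x side, so Z = (-29.6, 0.00). US is vertical with |US| = 27.2 and S on the −y side, so S = (0.00, -27.2). The virtual corner opposite U is at (-29.6, -27.2). Since A1 is tangent to ZV there, FV ⟂ ZV and tangency of A1 to PS means the radius FP is perpendicular to PS, with radius 9.5, so the center F sits 9.5 in from both sides at F = (-20.1, -17.7). That places the tangent points at V = (-29.6, -17.7) on ZV and P = (-20.1, -27.2) on PS. Then |UV| = |V − U| = 34.5.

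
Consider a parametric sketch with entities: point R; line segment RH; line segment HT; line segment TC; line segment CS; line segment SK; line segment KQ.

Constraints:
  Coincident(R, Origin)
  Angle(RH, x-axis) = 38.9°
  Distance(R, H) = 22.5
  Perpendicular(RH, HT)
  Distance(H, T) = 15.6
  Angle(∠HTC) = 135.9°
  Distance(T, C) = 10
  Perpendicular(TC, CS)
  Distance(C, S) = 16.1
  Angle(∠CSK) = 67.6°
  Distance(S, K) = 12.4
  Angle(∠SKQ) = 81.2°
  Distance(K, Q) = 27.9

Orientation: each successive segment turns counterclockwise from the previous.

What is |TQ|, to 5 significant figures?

18.019

R is at the origin; RH runs at 38.9° with length 22.5, so H = (17.510, 14.129). The perpendicularity gives HT at right angles to RH, so HT runs at 128.90°; with |HT| = 15.6, T = (7.7142, 26.270). ∠HTC = 135.9° gives TC at 173.00° from the x-axis; with |TC| = 10.0, C = (-2.2112, 27.488). TC is perpendicular to CS, so CS runs at -97.000°; with |CS| = 16.1, S = (-4.1733, 11.508). ∠CSK = 67.6° gives SK at 15.400° from the x-axis; with |SK| = 12.4, K = (7.7815, 14.801). ∠SKQ = 81.2° gives KQ at 114.20° from the x-axis; with |KQ| = 27.9, Q = (-3.6554, 40.250). Then |TQ| = |Q − T| = 18.019.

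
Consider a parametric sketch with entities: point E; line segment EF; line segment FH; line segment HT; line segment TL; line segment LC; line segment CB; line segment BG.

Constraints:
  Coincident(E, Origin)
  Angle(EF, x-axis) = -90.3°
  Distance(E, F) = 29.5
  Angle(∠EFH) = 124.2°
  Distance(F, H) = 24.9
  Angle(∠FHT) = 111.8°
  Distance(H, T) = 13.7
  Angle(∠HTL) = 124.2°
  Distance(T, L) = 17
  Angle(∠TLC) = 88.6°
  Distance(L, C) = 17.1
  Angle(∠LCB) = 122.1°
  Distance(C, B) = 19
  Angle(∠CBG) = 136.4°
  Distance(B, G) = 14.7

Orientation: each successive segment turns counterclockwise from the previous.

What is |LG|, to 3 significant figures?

39.0

E is at the origin; EF runs at -90.3° with length 29.5, so F = (-0.154, -29.5). ∠EFH = 124.2° gives FH at -34.5° from the x-axis; with |FH| = 24.9, H = (20.4, -43.6). ∠FHT = 111.8° gives HT at 33.7° from the x-axis; with |HT| = 13.7, T = (31.8, -36.0). ∠HTL = 124.2° gives TL at 89.5° from the x-axis; with |TL| = 17.0, L = (31.9, -19.0). ∠TLC = 88.6° gives LC at -179° from the x-axis; with |LC| = 17.1, C = (14.8, -19.3). ∠LCB = 122.1° gives CB at -121° from the x-axis; with |CB| = 19.0, B = (4.97, -35.5). ∠CBG = 136.4° gives BG at -77.6° from the x-axis; with |BG| = 14.7, G = (8.13, -49.9). Then |LG| = |G − L| = 39.0.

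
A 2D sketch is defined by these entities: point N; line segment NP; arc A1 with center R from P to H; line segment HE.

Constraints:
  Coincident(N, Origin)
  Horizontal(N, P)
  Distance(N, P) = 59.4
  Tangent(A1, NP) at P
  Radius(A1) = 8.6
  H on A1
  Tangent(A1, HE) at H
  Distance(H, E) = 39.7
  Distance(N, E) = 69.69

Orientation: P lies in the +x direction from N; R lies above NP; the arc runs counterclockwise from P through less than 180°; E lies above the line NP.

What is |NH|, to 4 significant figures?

68.29

Checks: N.y = 0.00, P.y = 0.00 ✓; |RH| = 8.600 ✓; ∠(RH, HE) = 90.00° ✓; |HE| = 39.70 ✓; |NE| = 69.69 ✓.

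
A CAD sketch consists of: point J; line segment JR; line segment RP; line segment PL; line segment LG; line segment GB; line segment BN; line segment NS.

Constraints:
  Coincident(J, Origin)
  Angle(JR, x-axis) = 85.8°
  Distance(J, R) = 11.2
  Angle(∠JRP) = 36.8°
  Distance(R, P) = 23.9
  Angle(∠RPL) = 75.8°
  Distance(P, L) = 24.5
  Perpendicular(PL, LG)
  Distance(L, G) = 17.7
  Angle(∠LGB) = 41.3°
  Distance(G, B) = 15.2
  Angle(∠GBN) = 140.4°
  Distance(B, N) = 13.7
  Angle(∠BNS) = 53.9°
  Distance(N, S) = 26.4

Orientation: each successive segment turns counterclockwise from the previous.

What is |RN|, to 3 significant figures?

31.7

J is at the origin; JR runs at 85.8° with length 11.2, so R = (0.820, 11.2). ∠JRP = 36.8° gives RP at -131° from the x-axis; with |RP| = 23.9, P = (-14.9, -6.87). ∠RPL = 75.8° gives PL at -26.8° from the x-axis; with |PL| = 24.5, L = (7.01, -17.9). PL ⟂ LG, so LG runs at 63.2°; with |LG| = 17.7, G = (15.0, -2.12). ∠LGB = 41.3° gives GB at -158° from the x-axis; with |GB| = 15.2, B = (0.886, -7.78). ∠GBN = 140.4° gives BN at -119° from the x-axis; with |BN| = 13.7, N = (-5.65, -19.8). Then |RN| = |N − R| = 31.7.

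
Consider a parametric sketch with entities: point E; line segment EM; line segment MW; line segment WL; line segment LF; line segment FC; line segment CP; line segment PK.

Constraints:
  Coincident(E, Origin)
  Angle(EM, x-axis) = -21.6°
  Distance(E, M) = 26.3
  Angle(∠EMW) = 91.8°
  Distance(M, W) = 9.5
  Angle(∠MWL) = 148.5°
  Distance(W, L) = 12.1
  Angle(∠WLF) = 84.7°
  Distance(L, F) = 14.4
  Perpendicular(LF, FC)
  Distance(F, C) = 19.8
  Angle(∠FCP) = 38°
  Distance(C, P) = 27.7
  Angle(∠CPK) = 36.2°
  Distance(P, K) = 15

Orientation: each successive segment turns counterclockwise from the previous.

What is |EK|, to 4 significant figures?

16.76

∠FCP = 38.0° gives CP at 65.40° from the x-axis; with |CP| = 27.7, P = (28.63, 13.60). ∠CPK = 36.2° gives PK at -150.8° from the x-axis; with |PK| = 15.0, K = (15.54, 6.286). Then |EK| = |K − E| = 16.76.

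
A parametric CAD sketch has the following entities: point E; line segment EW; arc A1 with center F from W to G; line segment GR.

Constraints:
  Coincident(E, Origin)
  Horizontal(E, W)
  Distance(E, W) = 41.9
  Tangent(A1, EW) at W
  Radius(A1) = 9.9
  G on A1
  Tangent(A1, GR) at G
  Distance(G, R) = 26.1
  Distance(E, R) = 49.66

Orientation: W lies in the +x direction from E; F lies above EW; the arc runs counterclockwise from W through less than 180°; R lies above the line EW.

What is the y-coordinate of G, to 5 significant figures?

16.001

Checks: |FW| = 9.900 ✓; |FG| = 9.900 ✓; ∠(FG, GR) = 90.00° ✓; |GR| = 26.10 ✓; |ER| = 49.66 ✓.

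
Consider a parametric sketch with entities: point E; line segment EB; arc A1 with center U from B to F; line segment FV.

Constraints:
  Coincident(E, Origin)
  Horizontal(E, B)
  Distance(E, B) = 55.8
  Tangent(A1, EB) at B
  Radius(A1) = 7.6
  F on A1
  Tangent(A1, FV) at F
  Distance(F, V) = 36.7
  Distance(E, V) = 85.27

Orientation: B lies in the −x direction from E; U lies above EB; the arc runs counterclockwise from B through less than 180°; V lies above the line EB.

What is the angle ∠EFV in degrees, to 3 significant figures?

148°

E is at the origin; EB is horizontal with |EB| = 55.8 and B on the −x side, so B = (-55.8, 0.00). A1 meets EB tangentially, so UB is at right angles to EB, so U = B + (0, 7.6) = (-55.8, 7.60). Since UF ⟂ FV (tangency), |UV| = √(7.6² + 36.7²) = 37.5 regardless of where F sits on A1. So V lies on both circle(E, 85.27) and circle(U, 37.5); the above-EB intersection is V = (-75.6, 39.4). F is the foot of the tangent from V: F = (-50.3, 12.8).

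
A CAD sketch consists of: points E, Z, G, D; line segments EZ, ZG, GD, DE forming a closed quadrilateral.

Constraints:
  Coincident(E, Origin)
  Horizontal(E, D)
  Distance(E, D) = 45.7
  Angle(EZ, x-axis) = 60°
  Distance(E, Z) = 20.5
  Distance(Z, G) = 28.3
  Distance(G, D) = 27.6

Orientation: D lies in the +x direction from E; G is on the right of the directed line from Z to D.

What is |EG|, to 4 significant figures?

21.55

Checks: |ZG| = 28.30 ✓; |GD| = 27.60 ✓.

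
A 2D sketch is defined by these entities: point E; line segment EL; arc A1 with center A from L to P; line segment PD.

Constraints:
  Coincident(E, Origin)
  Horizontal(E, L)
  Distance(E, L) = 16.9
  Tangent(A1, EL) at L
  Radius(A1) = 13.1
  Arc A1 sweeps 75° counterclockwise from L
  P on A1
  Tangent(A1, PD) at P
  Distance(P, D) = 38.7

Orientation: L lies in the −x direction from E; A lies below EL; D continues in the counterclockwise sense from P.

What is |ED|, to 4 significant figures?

61.51

E is at the origin; EL is horizontal with |EL| = 16.9 and L on the −x side, so L = (-16.90, 0.000). Tangency of A1 to EL means the radius AL is perpendicular to EL, so A = L + (0, -13.1) = (-16.90, -13.10). On A1, L sits at bearing 90° from A; a 75° counterclockwise sweep puts P at bearing 165°, so P = A + 13.1·(cos 165°, sin 165°) = (-29.55, -9.709). A1 meets PD tangentially, so AP is at right angles to PD, so PD runs along (−sin 165°, cos 165°); with |PD| = 38.7, D = (-39.57, -47.09). Then |ED| = |D − E| = 61.51.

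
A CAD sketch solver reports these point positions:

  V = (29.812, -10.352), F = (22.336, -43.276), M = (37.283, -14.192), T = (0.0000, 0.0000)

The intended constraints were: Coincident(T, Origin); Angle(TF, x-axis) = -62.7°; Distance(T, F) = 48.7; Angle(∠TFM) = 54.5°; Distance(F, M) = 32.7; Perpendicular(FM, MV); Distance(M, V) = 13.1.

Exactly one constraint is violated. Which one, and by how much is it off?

Distance(M, V) = 13.1 — off by 4.70.

T = (0.00, 0.00) ✓; TF at -62.70° ✓; |TF| = 48.70 ✓; ∠TFM = 54.50° ✓; |FM| = 32.70 ✓; ∠(FM, MV) = 90.00° ✓; |MV| = 8.400 ✗.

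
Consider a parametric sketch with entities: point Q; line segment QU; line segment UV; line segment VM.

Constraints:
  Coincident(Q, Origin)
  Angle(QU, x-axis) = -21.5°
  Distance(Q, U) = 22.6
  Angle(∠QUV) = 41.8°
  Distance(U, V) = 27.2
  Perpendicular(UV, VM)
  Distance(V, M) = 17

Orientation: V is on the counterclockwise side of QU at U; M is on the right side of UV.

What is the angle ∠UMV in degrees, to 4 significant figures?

57.99°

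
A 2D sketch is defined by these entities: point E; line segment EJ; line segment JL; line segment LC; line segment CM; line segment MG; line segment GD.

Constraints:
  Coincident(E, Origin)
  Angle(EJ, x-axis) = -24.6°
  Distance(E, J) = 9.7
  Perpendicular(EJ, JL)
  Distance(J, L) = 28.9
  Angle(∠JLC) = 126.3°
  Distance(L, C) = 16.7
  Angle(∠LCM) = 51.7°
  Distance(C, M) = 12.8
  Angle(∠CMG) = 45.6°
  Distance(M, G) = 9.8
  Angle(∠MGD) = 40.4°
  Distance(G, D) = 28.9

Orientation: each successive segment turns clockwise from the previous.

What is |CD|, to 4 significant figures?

23.23

E is at the origin; EJ runs at -24.6° with length 9.7, so J = (8.820, -4.038). The perpendicularity gives JL at right angles to EJ, so JL runs at -114.6°; with |JL| = 28.9, L = (-3.211, -30.31). ∠JLC = 126.3° gives LC at -168.3° from the x-axis; with |LC| = 16.7, C = (-19.56, -33.70). ∠LCM = 51.7° gives CM at 63.40° from the x-axis; with |CM| = 12.8, M = (-13.83, -22.26). ∠CMG = 45.6° gives MG at -71.00° from the x-axis; with |MG| = 9.8, G = (-10.64, -31.52). ∠MGD = 40.4° gives GD at 149.4° from the x-axis; with |GD| = 28.9, D = (-35.52, -16.81). Then |CD| = |D − C| = 23.23.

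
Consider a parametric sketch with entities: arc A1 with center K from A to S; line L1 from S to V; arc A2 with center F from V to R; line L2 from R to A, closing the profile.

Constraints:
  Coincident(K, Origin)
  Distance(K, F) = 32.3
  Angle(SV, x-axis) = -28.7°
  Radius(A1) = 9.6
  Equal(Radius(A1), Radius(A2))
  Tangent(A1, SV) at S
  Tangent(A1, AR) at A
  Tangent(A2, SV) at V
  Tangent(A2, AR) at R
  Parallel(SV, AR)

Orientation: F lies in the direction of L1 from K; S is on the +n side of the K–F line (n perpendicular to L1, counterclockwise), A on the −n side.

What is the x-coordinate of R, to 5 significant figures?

23.722

The slot axis is L1's direction at -28.7°, so u = (cos -28.7°, sin -28.7°) = (0.87715, -0.48022) and n = (−sin -28.7°, cos -28.7°) = (0.48022, 0.87715). K is at the origin and F lies 32.3 along u from K, so F = 32.3·u = (28.332, -15.511). Tangency of A1 to both parallel lines with radius 9.6 puts S and A at K ± 9.6·n: S = (4.6101, 8.4206), A = (-4.6101, -8.4206). Equal radii place V and R the same way about F: V = F + 9.6·n = (32.942, -7.0906), R = F − 9.6·n = (23.722, -23.932). So R.x = 23.722.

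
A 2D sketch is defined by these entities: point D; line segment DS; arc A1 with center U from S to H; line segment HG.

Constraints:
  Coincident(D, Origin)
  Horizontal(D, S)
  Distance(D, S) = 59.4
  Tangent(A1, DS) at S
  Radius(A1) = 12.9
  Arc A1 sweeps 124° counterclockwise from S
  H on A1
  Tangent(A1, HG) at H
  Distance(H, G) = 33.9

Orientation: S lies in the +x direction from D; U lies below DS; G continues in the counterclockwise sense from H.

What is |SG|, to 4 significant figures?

48.92

D is at the origin; DS is horizontal with |DS| = 59.4 and S on the +x side, so S = (59.40, 0.000). Tangency of A1 to DS means the radius US is perpendicular to DS, so U = S + (0, -12.9) = (59.40, -12.90). On A1, S sits at bearing 90° from U; a 124° counterclockwise sweep puts H at bearing 214°, so H = U + 12.9·(cos 214°, sin 214°) = (48.71, -20.11). Since A1 is tangent to HG there, UH ⟂ HG, so HG runs along (−sin 214°, cos 214°); with |HG| = 33.9, G = (67.66, -48.22). Then |SG| = |G − S| = 48.92.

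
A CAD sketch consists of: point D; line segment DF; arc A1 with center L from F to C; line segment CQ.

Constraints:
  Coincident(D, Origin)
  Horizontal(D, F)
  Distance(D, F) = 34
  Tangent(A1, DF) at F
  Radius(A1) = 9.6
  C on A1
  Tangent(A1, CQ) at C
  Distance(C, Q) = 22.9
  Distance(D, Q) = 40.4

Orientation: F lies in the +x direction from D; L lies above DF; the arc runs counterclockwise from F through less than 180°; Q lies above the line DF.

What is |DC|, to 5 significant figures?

43.882

D is at the origin; D and F share the same y with |DF| = 34.0 and F on the +x side, so F = (34.000, 0.0000). A1 meets DF tangentially, so LF is at right angles to DF, so L = F + (0, 9.6) = (34.000, 9.6000). Since LC ⟂ CQ (tangency), |LQ| = √(9.6² + 22.9²) = 24.831 regardless of where C sits on A1. So Q lies on both circle(D, 40.4) and circle(L, 24.831); the above-DF intersection is Q = (24.145, 32.391). C is the foot of the tangent from Q: C = (40.653, 16.521).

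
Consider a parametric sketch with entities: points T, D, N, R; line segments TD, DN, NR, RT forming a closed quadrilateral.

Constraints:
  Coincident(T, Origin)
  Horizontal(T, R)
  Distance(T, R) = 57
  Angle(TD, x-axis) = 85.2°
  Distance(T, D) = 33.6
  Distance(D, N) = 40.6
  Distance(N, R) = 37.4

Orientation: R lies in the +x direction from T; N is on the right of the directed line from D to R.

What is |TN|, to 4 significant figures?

20.05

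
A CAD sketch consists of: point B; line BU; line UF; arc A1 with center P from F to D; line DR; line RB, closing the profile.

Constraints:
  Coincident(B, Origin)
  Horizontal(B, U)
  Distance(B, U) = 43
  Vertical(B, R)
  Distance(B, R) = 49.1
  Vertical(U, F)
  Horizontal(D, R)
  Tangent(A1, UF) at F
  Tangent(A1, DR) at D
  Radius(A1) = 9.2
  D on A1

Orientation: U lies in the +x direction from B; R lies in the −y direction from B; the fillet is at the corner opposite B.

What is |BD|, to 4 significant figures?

59.61

B is at the origin; BU is horizontal with |BU| = 43.0 and U on the +x side, so U = (43.00, 0.000). BR is vertical with |BR| = 49.1 and R on the −y side, so R = (0.000, -49.10). The virtual corner opposite B is at (43.00, -49.10). Tangency of A1 to UF means the radius PF is perpendicular to UF and tangency of A1 to DR means the radius PD is perpendicular to DR, with radius 9.2, so the center P sits 9.2 in from both sides at P = (33.80, -39.90). That places the tangent points at F = (43.00, -39.90) on UF and D = (33.80, -49.10) on DR. Then |BD| = |D − B| = 59.61.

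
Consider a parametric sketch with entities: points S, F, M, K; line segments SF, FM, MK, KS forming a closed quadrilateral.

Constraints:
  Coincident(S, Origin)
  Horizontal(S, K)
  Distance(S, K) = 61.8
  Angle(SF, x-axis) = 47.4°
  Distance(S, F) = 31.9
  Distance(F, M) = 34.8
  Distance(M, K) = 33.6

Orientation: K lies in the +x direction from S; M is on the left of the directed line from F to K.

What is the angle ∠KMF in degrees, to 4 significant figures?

85.78°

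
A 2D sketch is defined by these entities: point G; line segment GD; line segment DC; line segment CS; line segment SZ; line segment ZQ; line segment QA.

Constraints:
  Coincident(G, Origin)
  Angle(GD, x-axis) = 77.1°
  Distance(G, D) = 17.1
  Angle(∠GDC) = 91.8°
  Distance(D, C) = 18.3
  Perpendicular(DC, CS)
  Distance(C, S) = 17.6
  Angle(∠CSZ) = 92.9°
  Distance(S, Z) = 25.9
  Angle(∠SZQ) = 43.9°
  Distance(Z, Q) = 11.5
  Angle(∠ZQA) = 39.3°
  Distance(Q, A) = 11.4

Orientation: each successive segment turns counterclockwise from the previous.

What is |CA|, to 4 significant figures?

28.84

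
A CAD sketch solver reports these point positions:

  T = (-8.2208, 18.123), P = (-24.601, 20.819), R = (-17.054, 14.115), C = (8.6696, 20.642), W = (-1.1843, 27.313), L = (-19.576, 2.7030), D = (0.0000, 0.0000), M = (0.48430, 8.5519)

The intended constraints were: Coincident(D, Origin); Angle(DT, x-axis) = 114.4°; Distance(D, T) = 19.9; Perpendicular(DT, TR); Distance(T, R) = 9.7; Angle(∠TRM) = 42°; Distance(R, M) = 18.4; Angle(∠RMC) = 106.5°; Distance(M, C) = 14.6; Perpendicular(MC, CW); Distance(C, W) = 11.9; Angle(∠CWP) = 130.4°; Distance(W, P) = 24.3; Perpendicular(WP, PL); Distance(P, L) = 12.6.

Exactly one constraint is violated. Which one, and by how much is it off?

Distance(P, L) = 12.6 — off by 6.20.

D = (0.00, 0.00) ✓; DT at 114.4° ✓; |DT| = 19.90 ✓; ∠(DT, TR) = 90.01° ✓; |TR| = 9.700 ✓; ∠TRM = 42.00° ✓; |RM| = 18.40 ✓; ∠RMC = 106.5° ✓; |MC| = 14.60 ✓; ∠(MC, CW) = 90.00° ✓; |CW| = 11.90 ✓; ∠CWP = 130.4° ✓; |WP| = 24.30 ✓; ∠(WP, PL) = 90.00° ✓; |PL| = 18.80 ✗.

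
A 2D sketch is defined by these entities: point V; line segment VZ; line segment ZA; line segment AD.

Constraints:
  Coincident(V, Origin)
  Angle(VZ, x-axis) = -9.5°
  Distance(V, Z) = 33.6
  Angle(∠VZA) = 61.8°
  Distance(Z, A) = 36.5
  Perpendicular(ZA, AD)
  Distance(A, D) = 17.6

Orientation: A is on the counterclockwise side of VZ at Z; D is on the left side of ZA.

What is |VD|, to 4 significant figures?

23.87

V is at the origin; VZ runs at -9.5° with length 33.6, so Z = 33.6·(cos -9.5°, sin -9.5°) = (33.14, -5.546). ∠VZA = 61.8°, so ZA runs at -9.5° + (180° − 61.8°) = 108.7° from the x-axis; with |ZA| = 36.5, A = Z + 36.5·(cos 108.7°, sin 108.7°) = (21.44, 29.03). ZA is perpendicular to AD; with |AD| = 17.6 on the left of ZA, D = A + 17.6·(-0.9472, -0.3206) = (4.766, 23.38). Then |VD| = |D − V| = 23.87.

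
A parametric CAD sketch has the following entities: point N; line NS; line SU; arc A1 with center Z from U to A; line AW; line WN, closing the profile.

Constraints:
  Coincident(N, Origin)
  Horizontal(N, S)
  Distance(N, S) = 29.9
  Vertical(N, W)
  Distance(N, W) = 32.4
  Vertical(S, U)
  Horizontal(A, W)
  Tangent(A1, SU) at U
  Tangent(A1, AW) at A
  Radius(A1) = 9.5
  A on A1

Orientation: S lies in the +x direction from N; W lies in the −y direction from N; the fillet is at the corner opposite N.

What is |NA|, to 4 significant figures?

38.29

The virtual corner opposite N is at (29.90, -32.40). Since A1 is tangent to SU there, ZU ⟂ SU and since A1 is tangent to AW there, ZA ⟂ AW, with radius 9.5, so the center Z sits 9.5 in from both sides at Z = (20.40, -22.90). That places the tangent points at U = (29.90, -22.90) on SU and A = (20.40, -32.40) on AW. Then |NA| = |A − N| = 38.29.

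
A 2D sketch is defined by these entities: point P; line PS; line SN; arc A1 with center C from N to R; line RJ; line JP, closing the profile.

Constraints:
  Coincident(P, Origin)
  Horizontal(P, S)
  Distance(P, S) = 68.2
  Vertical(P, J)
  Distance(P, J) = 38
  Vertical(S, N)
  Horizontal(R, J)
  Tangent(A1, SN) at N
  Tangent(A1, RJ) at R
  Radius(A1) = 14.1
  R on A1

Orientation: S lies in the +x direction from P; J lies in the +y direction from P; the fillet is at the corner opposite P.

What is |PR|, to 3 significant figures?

66.1

The virtual corner opposite P is at (68.2, 38.0). The tangent condition forces CN to be normal to SN and since A1 is tangent to RJ there, CR ⟂ RJ, with radius 14.1, so the center C sits 14.1 in from both sides at C = (54.1, 23.9). That places the tangent points at N = (68.2, 23.9) on SN and R = (54.1, 38.0) on RJ. Then |PR| = |R − P| = 66.1.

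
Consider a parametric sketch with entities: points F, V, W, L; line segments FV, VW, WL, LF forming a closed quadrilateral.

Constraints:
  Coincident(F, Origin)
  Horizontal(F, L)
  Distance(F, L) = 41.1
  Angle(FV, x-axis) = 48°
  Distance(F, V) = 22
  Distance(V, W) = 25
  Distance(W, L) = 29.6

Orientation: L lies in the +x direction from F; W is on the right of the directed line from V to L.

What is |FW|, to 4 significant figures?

15.38

F is at the origin; FL is horizontal with |FL| = 41.1 and L in +x, so L = (41.1, 0). FV runs at 48.0° with |FV| = 22.0, so V = (14.72, 16.35). W is determined by |VW| = 25.0 and |WL| = 29.6 together: it lies at the intersection of circle(V, 25.0) and circle(L, 29.6). With |VL| = 31.03, the foot of the radical line on VL is 11.47 from V and the perpendicular offset is √(25.0² − 11.47²) = 22.21. Taking the right-of-VL solution: W = (12.77, -8.575).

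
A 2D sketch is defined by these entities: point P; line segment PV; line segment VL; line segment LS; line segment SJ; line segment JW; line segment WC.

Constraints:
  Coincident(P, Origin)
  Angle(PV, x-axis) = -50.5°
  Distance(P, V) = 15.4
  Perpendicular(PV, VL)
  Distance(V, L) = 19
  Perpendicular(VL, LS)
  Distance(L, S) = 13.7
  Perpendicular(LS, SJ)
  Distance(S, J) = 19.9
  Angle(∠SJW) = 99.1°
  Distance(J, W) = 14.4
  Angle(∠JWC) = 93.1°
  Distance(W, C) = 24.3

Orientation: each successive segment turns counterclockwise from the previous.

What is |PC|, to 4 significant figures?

29.44

∠SJW = 99.1° gives JW at -59.60° from the x-axis; with |JW| = 14.4, W = (7.674, -14.30). ∠JWC = 93.1° gives WC at 27.30° from the x-axis; with |WC| = 24.3, C = (29.27, -3.159). Then |PC| = |C − P| = 29.44.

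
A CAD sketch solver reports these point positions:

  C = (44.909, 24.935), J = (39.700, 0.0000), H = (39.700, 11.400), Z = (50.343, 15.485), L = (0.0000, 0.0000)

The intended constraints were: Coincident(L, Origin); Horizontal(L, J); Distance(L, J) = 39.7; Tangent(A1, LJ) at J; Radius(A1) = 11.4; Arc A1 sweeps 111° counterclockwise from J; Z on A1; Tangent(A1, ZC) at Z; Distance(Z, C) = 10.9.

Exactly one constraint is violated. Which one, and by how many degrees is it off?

Tangent(A1, ZC) at Z — off by 8.90°.

L = (0.00, 0.00) ✓; L.y = 0.00, J.y = 0.00 ✓; |LJ| = 39.70 ✓; ∠(HJ, JL) = 90.00° ✓; |HJ| = 11.40 ✓; bearing(H→Z) − bearing(H→J) = 111.0° ✓; |HZ| = 11.40 ✓; ∠(HZ, ZC) = 81.10° ✗; |ZC| = 10.90 ✓.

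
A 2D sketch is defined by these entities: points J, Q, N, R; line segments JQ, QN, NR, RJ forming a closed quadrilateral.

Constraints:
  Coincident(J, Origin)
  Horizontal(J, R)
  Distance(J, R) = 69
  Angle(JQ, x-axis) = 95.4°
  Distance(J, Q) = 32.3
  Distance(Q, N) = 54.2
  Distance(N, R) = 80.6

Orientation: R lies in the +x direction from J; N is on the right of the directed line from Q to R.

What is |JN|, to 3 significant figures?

23.4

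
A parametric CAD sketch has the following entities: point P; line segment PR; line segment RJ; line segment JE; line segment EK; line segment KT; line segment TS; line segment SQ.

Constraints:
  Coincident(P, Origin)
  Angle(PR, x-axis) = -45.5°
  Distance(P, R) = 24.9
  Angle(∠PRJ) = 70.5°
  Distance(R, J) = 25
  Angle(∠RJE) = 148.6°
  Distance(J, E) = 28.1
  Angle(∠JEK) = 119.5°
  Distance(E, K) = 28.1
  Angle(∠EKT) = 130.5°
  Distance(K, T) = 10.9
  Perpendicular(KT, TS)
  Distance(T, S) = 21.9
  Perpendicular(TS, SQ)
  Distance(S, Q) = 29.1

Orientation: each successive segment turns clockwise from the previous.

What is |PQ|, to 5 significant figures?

41.343

KT is perpendicular to TS, so TS runs at -26.400°; with |TS| = 21.9, S = (-19.692, 0.67962). TS ⟂ SQ, so SQ runs at -116.40°; with |SQ| = 29.1, Q = (-32.631, -25.386). Then |PQ| = |Q − P| = 41.343.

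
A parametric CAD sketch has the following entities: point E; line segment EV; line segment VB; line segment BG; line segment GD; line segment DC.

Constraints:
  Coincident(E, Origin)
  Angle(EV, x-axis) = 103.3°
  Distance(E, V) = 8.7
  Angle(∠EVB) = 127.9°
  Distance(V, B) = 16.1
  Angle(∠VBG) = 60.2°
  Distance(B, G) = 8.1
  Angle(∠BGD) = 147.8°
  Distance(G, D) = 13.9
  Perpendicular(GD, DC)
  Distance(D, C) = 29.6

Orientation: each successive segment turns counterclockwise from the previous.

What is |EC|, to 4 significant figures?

21.32

E is at the origin; EV runs at 103.3° with length 8.7, so V = (-2.001, 8.467). ∠EVB = 127.9° gives VB at 155.4° from the x-axis; with |VB| = 16.1, B = (-16.64, 15.17). ∠VBG = 60.2° gives BG at -84.80° from the x-axis; with |BG| = 8.1, G = (-15.91, 7.102). ∠BGD = 147.8° gives GD at -52.60° from the x-axis; with |GD| = 13.9, D = (-7.463, -3.940). GD ⟂ DC, so DC runs at 37.40°; with |DC| = 29.6, C = (16.05, 14.04). Then |EC| = |C − E| = 21.32.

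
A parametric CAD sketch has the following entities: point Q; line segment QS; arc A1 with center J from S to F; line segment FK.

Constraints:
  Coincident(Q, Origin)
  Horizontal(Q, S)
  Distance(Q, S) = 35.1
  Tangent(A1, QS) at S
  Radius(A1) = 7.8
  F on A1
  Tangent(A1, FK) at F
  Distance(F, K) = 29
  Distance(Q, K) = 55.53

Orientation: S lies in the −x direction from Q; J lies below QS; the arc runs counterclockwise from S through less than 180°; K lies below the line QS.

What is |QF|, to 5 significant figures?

43.673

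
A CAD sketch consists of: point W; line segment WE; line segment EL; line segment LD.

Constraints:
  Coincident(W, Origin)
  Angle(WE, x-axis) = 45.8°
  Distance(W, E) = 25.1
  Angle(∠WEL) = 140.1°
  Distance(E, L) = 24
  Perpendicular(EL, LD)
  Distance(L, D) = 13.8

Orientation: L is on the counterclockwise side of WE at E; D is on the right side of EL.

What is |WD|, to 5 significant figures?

52.584

W is at the origin; WE runs at 45.8° with length 25.1, so E = 25.1·(cos 45.8°, sin 45.8°) = (17.499, 17.994). ∠WEL = 140.1°, so EL runs at 45.8° + (180° − 140.1°) = 85.700° from the x-axis; with |EL| = 24.0, L = E + 24.0·(cos 85.700°, sin 85.700°) = (19.298, 41.927). EL ⟂ LD; with |LD| = 13.8 on the right of EL, D = L + 13.8·(0.99719, -0.074979) = (33.059, 40.892). Then |WD| = |D − W| = 52.584.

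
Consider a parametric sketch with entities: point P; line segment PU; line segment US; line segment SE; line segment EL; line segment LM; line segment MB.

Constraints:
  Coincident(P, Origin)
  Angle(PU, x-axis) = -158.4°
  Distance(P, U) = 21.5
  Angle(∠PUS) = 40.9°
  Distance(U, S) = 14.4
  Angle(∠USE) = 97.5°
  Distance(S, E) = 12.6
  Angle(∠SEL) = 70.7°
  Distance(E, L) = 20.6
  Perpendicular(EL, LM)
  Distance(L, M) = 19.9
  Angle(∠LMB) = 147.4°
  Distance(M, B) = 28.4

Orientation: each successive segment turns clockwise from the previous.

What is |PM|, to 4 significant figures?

30.08

∠SEL = 70.7° gives EL at -129.3° from the x-axis; with |EL| = 20.6, L = (-14.55, -15.39). The perpendicularity gives LM at right angles to EL, so LM runs at 140.7°; with |LM| = 19.9, M = (-29.95, -2.788). Then |PM| = |M − P| = 30.08.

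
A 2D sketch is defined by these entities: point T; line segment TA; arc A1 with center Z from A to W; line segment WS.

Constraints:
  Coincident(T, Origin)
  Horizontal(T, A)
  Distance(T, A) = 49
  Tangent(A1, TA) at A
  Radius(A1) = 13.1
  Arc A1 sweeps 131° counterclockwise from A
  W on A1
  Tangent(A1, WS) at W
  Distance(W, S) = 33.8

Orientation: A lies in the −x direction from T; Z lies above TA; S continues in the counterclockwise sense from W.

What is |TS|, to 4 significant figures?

77.36

On A1, A sits at bearing -90° from Z; a 131° counterclockwise sweep puts W at bearing 41°, so W = Z + 13.1·(cos 41°, sin 41°) = (-39.11, 21.69). The tangent condition forces ZW to be normal to WS, so WS runs along (−sin 41°, cos 41°); with |WS| = 33.8, S = (-61.29, 47.20). Then |TS| = |S − T| = 77.36.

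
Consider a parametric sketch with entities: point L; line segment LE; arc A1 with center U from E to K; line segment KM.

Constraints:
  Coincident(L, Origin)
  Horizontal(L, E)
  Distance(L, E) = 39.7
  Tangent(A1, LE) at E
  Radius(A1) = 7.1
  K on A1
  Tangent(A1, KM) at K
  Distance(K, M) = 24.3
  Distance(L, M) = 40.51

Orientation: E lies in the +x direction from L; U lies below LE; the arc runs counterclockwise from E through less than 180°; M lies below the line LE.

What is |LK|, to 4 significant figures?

33.23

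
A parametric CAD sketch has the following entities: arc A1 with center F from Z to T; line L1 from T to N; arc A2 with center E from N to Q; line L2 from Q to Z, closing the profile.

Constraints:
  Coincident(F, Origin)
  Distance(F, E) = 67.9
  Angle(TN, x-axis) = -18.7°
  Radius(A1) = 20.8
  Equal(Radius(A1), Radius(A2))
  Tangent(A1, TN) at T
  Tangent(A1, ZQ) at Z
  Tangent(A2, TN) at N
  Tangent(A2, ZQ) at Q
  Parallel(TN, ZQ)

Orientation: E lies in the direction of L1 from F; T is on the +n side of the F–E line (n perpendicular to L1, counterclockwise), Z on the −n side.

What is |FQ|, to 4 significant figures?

71.01

The slot axis is L1's direction at -18.7°, so u = (cos -18.7°, sin -18.7°) = (0.9472, -0.3206) and n = (−sin -18.7°, cos -18.7°) = (0.3206, 0.9472). F is at the origin and E lies 67.9 along u from F, so E = 67.9·u = (64.32, -21.77). Tangency of A1 to both parallel lines with radius 20.8 puts T and Z at F ± 20.8·n: T = (6.669, 19.70), Z = (-6.669, -19.70). Equal radii place N and Q the same way about E: N = E + 20.8·n = (70.98, -2.068), Q = E − 20.8·n = (57.65, -41.47). Then |FQ| = |Q − F| = 71.01.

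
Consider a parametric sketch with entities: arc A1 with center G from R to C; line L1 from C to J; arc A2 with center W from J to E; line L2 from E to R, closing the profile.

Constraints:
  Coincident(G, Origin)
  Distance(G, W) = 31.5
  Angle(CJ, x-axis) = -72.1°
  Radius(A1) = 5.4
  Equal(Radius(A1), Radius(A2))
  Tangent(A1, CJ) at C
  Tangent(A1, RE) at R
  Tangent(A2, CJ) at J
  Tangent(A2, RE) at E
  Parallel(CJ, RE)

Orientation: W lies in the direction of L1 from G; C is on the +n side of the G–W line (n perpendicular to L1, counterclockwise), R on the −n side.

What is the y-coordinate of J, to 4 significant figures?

-28.32

The slot axis is L1's direction at -72.1°, so u = (cos -72.1°, sin -72.1°) = (0.3074, -0.9516) and n = (−sin -72.1°, cos -72.1°) = (0.9516, 0.3074). G is at the origin and W lies 31.5 along u from G, so W = 31.5·u = (9.682, -29.98). Tangency of A1 to both parallel lines with radius 5.4 puts C and R at G ± 5.4·n: C = (5.139, 1.660), R = (-5.139, -1.660). Equal radii place J and E the same way about W: J = W + 5.4·n = (14.82, -28.32), E = W − 5.4·n = (4.543, -31.63). So J.y = -28.32.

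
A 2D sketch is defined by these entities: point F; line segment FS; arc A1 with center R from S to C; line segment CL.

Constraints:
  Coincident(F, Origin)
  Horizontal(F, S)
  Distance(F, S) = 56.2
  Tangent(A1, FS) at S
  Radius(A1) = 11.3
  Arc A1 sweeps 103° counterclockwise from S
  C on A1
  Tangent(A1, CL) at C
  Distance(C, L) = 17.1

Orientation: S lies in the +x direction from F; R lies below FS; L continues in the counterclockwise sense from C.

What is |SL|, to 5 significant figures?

31.334

F is at the origin; F and S share the same y with |FS| = 56.2 and S on the +x side, so S = (56.200, 0.0000). Since A1 is tangent to FS there, RS ⟂ FS, so R = S + (0, -11.3) = (56.200, -11.300). On A1, S sits at bearing 90° from R; a 103° counterclockwise sweep puts C at bearing 193°, so C = R + 11.3·(cos 193°, sin 193°) = (45.190, -13.842). A1 meets CL tangentially, so RC is at right angles to CL, so CL runs along (−sin 193°, cos 193°); with |CL| = 17.1, L = (49.036, -30.504). Then |SL| = |L − S| = 31.334.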